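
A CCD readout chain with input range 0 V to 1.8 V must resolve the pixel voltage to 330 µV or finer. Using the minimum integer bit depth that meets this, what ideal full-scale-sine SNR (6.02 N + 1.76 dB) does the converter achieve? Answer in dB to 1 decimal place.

Full-scale range = 1.8 V.
Levels needed ≥ 1.8/330 µV = 5455. 2^13 = 8192 suffices, so N_min = 13.
Ideal SNR at N = 13: 6.02·13 + 1.76 = 80.0 dB.

80.0 dB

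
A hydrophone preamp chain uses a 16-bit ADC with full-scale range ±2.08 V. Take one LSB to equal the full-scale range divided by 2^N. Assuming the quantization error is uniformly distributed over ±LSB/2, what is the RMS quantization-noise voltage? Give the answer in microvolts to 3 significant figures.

Span: 2.08 V − (-2.08 V) = 4.16 V.
LSB = 4.16 V ÷ 2^16 = 4.16/65536 V = 63.477 µV.
σ_q = LSB/√12 = 63.477 µV/3.4641 = 18.3 µV.

18.3 µV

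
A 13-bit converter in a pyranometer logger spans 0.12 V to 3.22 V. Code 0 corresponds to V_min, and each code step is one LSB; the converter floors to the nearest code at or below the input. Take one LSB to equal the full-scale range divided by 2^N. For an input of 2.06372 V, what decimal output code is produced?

Range = 3.22 − (0.12) = 3.1 V. LSB = 3.1 V / 2^13 ≈ 378.4 µV.
V_in − V_min = 2.06372 − (0.12) = 1.94372 V.
Divide by LSB: 1.94372 × 8192/3.1 = 5136.4369.
Truncating gives code 5136.

5136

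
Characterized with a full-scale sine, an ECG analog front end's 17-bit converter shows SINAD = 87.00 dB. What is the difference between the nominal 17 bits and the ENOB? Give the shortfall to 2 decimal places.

Effective bits = (87.00 − 1.76)/6.02 = 14.1595.
Lost resolution: 17 − 14.1595 = 2.8405 bits.

2.84 bits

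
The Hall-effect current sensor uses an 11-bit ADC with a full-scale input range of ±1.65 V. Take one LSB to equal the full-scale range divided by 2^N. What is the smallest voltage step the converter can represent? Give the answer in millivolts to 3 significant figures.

1.61 mV

The full-scale span is 1.65 − (-1.65) = 3.3 V.
There are 2^11 = 2048 steps.
LSB = 3.3 V ÷ 2^11 = 3.3/2048 V = 1.61 mV.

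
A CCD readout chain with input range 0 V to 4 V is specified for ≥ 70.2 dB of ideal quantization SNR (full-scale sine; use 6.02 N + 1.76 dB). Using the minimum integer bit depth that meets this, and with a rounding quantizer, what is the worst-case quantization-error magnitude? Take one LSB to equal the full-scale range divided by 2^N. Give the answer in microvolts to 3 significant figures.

488 µV

Full-scale range = 4 V.
Solving 6.02 N ≥ 70.2 − 1.76: N ≥ 11.369. Round up → N = 12.
LSB = 4 V / 2^12 = 0.97656 mV.
Max error for round-to-nearest is LSB/2 = 488 µV.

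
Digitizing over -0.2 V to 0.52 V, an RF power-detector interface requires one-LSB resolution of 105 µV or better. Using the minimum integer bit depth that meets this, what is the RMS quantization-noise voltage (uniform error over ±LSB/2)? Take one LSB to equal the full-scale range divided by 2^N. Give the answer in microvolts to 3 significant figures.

Full-scale range = 0.52 V − (-0.2 V) = 0.72 V.
Need 2^N ≥ 0.72 V / 105 µV = 6857 → N_min = 13.
LSB = 0.72 V ÷ 2^13 = 0.72/8192 V = 87.891 µV.
RMS noise = LSB/√12 = 25.4 µV.

25.4 µV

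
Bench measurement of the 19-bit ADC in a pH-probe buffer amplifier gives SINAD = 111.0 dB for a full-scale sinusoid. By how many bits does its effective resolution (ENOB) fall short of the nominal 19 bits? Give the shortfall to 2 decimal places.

0.85 bits

Effective bits = (111.0 − 1.76)/6.02 = 18.1462.
Lost resolution: 19 − 18.1462 = 0.8538 bits.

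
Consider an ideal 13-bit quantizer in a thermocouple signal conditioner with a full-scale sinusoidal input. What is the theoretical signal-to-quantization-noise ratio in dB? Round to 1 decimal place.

80.0 dB

Ideal quantization SNR: 6.02 × 13 + 1.76 dB = 80.0 dB.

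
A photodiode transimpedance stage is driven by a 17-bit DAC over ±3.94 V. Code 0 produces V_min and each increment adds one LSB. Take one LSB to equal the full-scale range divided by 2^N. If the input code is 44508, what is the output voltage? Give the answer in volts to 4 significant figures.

-1.264 V

Span: 3.94 V − (-3.94 V) = 7.88 V. LSB = 7.88 V / 2^17.
V_out = V_min + code × LSB = -3.94 V + 44508 × 7.88 V / 131072
      = -3.94 + 2.67580 = -1.26420 V.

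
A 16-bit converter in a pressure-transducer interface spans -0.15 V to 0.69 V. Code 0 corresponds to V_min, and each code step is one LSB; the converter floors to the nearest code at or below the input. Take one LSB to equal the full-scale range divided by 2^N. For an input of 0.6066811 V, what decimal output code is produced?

Span: 0.69 V − (-0.15 V) = 0.84 V. LSB = 0.84 V / 2^16 ≈ 12.82 µV.
V_in − V_min = 0.6066811 − (-0.15) = 0.7566811 V.
Divide by LSB: 0.7566811 × 65536/0.84 = 59035.5388.
Truncating gives code 59035.

59035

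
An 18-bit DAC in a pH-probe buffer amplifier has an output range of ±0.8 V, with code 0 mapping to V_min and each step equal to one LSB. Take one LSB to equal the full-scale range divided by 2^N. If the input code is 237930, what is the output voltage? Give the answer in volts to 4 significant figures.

Range = 0.8 − (-0.8) = 1.6 V. LSB = 1.6 V / 2^18.
Output = V_min + (237930/262144) × range = -0.8 + 0.907631 × 1.6 V
      = -0.8 V + 1.45221 V = 0.652209 V.

0.6522 V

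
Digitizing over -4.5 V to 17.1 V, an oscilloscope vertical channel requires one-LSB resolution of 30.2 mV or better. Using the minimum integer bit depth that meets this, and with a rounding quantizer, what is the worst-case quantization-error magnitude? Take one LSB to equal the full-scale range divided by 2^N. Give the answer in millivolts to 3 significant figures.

10.5 mV

Full-scale range = 17.1 V − (-4.5 V) = 21.6 V.
21.6 V / 30.2 mV = 715.2. Since 2^9 = 512 and 2^10 = 1024, N = 10.
One LSB is 21.6 V / 1024 = 21.094 mV.
Max error for round-to-nearest is LSB/2 = 10.5 mV.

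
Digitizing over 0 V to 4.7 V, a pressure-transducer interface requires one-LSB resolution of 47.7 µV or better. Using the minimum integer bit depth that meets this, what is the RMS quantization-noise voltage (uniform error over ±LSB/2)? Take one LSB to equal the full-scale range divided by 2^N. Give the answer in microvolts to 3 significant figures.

10.4 µV

V_FS = 4.7 V.
Levels needed ≥ 4.7/47.7 µV = 98530. 2^17 = 131072 suffices, so N_min = 17.
Step size = 4.7/131072 V = 35.858 µV.
RMS noise = LSB/√12 = 10.4 µV.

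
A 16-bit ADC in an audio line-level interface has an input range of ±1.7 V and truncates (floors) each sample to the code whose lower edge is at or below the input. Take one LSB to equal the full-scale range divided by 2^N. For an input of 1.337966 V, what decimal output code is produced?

Full-scale range = 1.7 V − (-1.7 V) = 3.4 V. LSB = 3.4 V / 2^16 ≈ 51.88 µV.
V_in − V_min = 1.337966 − (-1.7) = 3.037966 V.
Divide by LSB: 3.037966 × 65536/3.4 = 58557.6882.
Truncating gives code 58557.

58557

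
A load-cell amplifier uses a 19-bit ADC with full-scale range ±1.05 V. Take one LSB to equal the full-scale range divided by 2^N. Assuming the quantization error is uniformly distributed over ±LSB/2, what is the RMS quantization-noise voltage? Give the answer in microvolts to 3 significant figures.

1.16 µV

Full-scale range = 1.05 V − (-1.05 V) = 2.1 V.
LSB = 2.1 V / 2^19 = 4.0054 µV.
For a uniform distribution on [−LSB/2, +LSB/2], V_rms = LSB/√12 = 4.0054 µV/3.4641 = 1.16 µV.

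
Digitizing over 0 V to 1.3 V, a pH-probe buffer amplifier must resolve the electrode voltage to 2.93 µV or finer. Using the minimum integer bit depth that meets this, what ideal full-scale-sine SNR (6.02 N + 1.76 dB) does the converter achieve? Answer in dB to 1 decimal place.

116.1 dB

Full-scale range = 1.3 V.
Required number of levels: 1.3/2.93 µV = 443690; smallest N with 2^N ≥ that is 19.
Ideal SNR at N = 19: 6.02·19 + 1.76 = 116.1 dB.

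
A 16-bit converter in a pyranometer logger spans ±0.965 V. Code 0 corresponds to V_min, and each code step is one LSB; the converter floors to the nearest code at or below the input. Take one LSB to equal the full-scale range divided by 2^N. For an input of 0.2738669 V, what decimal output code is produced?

Range = 0.965 − (-0.965) = 1.93 V. LSB = 1.93 V / 2^16 ≈ 29.45 µV.
(V_in − V_min) × 2^16/range = (0.2738669 − (-0.965)) × 65536/1.93 = 42067.555.
Floor → code = 42067.

42067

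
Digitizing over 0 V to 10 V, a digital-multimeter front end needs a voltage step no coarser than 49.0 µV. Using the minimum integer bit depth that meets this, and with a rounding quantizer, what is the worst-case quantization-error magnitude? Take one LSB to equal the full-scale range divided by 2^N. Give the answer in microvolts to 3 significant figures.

Full-scale range = 10 V.
Required number of levels: 10/49.0 µV = 204080; smallest N with 2^N ≥ that is 18.
One LSB is 10 V / 262144 = 38.147 µV.
Max error for round-to-nearest is LSB/2 = 19.1 µV.

19.1 µV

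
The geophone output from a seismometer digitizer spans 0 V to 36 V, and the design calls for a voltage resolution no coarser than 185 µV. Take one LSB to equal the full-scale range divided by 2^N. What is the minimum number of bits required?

18 bits

Full-scale range = 36 V.
36 V / 185 µV = 194600. Since 2^17 = 131072 and 2^18 = 262144, N = 18.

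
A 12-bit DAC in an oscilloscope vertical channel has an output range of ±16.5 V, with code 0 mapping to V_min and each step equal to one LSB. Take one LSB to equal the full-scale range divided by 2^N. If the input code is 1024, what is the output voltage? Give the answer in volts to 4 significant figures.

-8.250 V

The full-scale span is 16.5 − (-16.5) = 33 V. LSB = 33 V / 2^12.
Output = V_min + (1024/4096) × range = -16.5 + 0.250000 × 33 V
      = -16.5 + 8.25000 = -8.25000 V.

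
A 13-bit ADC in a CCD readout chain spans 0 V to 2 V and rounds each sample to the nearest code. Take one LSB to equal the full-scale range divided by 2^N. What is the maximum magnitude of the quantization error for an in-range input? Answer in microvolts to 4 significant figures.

122.1 µV

Full-scale range = 2 V.
Step size = 2/8192 V = 244.141 µV.
|e|_max = LSB/2 = 122.1 µV.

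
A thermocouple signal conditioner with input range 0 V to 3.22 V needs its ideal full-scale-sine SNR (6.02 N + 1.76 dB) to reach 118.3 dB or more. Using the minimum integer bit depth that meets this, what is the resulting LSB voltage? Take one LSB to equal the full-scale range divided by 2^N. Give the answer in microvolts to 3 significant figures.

Range is 3.22 V.
6.02 N + 1.76 ≥ 118.3 gives N ≥ 19.359, so the minimum integer is 20.
LSB = 3.22 V / 2^20 = 3.07 µV.

3.07 µV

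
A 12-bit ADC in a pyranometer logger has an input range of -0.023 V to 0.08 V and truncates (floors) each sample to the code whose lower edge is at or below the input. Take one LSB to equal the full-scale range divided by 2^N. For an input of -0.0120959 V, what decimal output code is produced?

433

Range = 0.08 − (-0.023) = 0.103 V. LSB = 0.103 V / 2^12 ≈ 25.15 µV.
(V_in − V_min) × 2^12/range = (-0.0120959 − (-0.023)) × 4096/0.103 = 433.623.
Floor → code = 433.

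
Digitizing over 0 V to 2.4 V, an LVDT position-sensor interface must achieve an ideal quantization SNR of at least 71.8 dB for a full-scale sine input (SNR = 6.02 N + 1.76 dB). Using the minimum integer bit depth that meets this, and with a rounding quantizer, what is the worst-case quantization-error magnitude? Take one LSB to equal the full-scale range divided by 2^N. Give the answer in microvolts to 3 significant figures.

Full-scale range = 2.4 V.
N ≥ (71.8 − 1.76)/6.02 = 11.635 → N_min = 12.
Step size = 2.4/4096 V = 0.58594 mV.
Half an LSB is 293 µV.

293 µV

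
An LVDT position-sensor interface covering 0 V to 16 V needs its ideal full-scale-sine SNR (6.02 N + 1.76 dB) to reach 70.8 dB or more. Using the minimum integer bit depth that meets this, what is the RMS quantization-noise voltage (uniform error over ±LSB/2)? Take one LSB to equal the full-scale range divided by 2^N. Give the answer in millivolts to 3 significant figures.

1.13 mV

V_FS = 16 V.
6.02 N + 1.76 ≥ 70.8 gives N ≥ 11.468, so the minimum integer is 12.
Step size = 16/4096 V = 3.9063 mV.
σ_q = LSB/√12 = 3.9063 mV/3.4641 = 1.13 mV.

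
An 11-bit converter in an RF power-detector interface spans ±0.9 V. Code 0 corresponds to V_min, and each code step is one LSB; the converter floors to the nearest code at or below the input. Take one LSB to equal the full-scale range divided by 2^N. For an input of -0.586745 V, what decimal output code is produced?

356

Full-scale range = 0.9 V − (-0.9 V) = 1.8 V. LSB = 1.8 V / 2^11 ≈ 0.8789 mV.
V_in − V_min = -0.586745 − (-0.9) = 0.313255 V.
Divide by LSB: 0.313255 × 2048/1.8 = 356.4146.
Truncating gives code 356.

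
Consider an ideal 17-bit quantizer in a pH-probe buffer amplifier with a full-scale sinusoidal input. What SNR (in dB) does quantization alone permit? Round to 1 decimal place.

SNR = 6.02·17 + 1.76 = 104.10 dB.

104.1 dB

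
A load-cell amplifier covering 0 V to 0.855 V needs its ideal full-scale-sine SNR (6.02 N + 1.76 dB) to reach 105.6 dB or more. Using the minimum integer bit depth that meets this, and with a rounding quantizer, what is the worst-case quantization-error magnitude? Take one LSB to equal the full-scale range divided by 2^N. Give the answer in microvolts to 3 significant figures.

1.63 µV

Full-scale range = 0.855 V.
Required N = ⌈(105.6 − 1.76)/6.02⌉ = ⌈17.249⌉ = 18.
LSB = 0.855 V / 2^18 = 3.2616 µV.
Max error for round-to-nearest is LSB/2 = 1.63 µV.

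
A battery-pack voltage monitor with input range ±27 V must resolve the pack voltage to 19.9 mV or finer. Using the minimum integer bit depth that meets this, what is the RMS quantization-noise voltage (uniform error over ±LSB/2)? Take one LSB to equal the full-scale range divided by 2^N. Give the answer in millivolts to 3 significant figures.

Range = 27 − (-27) = 54 V.
Levels needed ≥ 54/19.9 mV = 2714. 2^12 = 4096 suffices, so N_min = 12.
One LSB is 54 V / 4096 = 13.184 mV.
RMS noise = LSB/√12 = 3.81 mV.

3.81 mV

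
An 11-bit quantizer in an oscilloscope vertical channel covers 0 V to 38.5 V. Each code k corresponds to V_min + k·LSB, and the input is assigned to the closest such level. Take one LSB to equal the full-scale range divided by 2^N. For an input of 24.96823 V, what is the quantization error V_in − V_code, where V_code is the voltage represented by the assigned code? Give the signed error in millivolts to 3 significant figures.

+3.39 mV

Full-scale range = 38.5 V. LSB = 38.5 V / 2^11 ≈ 18.80 mV.
(V_in − V_min)/LSB = (24.96823 − (0)) × 2048/38.5 = 1328.1801 → nearest code k = 1328.
V_code = V_min + k × range/2^11 = 0 + 1328 × 38.5/2048 = 24.96484375 V.
Error = V_in − V_code = 24.96823 − (24.96484375) = +3.39 mV.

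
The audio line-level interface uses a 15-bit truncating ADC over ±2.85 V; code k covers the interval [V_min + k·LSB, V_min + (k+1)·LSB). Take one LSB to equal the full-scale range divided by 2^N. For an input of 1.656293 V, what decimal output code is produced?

Range = 2.85 − (-2.85) = 5.7 V. LSB = 5.7 V / 2^15 ≈ 174.0 µV.
V_in − V_min = 1.656293 − (-2.85) = 4.506293 V.
Divide by LSB: 4.506293 × 32768/5.7 = 25905.6507.
Truncating gives code 25905.

25905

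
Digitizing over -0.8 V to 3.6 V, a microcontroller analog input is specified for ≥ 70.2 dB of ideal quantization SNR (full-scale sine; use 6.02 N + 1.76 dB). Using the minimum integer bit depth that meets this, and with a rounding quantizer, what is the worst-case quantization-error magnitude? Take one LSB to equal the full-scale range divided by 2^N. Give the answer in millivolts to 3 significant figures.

Span: 3.6 V − (-0.8 V) = 4.4 V.
Required N = ⌈(70.2 − 1.76)/6.02⌉ = ⌈11.369⌉ = 12.
LSB = 4.4 V / 2^12 = 1.0742 mV.
|e|_max = LSB/2 = 0.537 mV.

0.537 mV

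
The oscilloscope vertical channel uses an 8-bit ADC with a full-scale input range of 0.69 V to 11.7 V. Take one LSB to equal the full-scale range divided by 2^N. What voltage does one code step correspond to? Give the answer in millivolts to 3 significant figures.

Full-scale range = 11.7 V − (0.69 V) = 11.01 V.
Number of codes = 2^8 = 256.
One LSB is 11.01 V / 256 = 43.0 mV.

43.0 mV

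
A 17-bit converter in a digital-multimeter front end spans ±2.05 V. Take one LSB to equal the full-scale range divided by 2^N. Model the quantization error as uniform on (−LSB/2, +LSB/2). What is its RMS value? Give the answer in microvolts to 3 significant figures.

9.03 µV

Range = 2.05 − (-2.05) = 4.1 V.
One LSB is 4.1 V / 131072 = 31.281 µV.
V_rms = LSB/√12 = 31.281 µV / √12 = 9.03 µV.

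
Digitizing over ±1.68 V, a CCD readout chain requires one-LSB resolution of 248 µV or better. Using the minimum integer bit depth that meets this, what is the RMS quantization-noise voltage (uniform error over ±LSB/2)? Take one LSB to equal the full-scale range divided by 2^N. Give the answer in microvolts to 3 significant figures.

Span: 1.68 V − (-1.68 V) = 3.36 V.
Levels needed ≥ 3.36/248 µV = 13550. 2^14 = 16384 suffices, so N_min = 14.
LSB = 3.36 V / 2^14 = 205.08 µV.
σ_q = LSB/√12 = 205.08 µV/3.4641 = 59.2 µV.

59.2 µV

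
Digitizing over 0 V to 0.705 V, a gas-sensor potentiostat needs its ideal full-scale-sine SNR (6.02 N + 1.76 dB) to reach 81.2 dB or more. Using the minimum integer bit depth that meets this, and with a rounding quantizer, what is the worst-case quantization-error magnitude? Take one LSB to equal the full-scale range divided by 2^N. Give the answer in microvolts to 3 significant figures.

Span = 0.705 V.
Required N = ⌈(81.2 − 1.76)/6.02⌉ = ⌈13.196⌉ = 14.
LSB = 0.705 V / 2^14 = 43.030 µV.
Half an LSB is 21.5 µV.

21.5 µV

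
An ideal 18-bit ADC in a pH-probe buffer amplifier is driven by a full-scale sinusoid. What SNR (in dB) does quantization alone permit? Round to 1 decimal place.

110.1 dB

Ideal quantization SNR: 6.02 × 18 + 1.76 dB = 110.1 dB.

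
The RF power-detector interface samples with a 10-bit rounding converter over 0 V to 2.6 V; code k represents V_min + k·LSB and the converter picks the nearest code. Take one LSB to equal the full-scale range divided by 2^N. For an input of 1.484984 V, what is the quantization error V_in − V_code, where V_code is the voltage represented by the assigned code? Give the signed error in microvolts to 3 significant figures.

−368 µV

Range is 2.6 V. LSB = 2.6 V / 2^10 ≈ 2.539 mV.
(V_in − V_min)/LSB = (1.484984 − (0)) × 1024/2.6 = 584.8552 → nearest code k = 585.
V_code = 0 + (585/1024) × 2.6 = 1.485351563 V.
V_in − V_code = 1.484984 − (1.485351563) = −368 µV.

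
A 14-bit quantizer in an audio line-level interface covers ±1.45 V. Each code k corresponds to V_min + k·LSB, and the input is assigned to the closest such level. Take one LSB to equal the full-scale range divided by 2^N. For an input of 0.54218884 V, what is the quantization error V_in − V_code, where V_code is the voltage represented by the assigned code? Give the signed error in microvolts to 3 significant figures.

+31.9 µV

Full-scale range = 1.45 V − (-1.45 V) = 2.9 V. LSB = 2.9 V / 2^14 ≈ 177.0 µV.
(0.54218884 − (-1.45)) / LSB = 1.99218884 × 16384/2.9 = 11255.1800. Nearest integer: k = 11255.
V_code = V_min + k × range/2^14 = -1.45 + 11255 × 2.9/16384 = 0.54215698242 V.
Error = V_in − V_code = 0.54218884 − (0.54215698242) = +31.9 µV.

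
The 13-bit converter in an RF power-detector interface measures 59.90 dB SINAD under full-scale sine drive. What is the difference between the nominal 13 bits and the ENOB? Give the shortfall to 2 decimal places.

3.34 bits

ENOB = (SINAD − 1.76)/6.02 = (59.90 − 1.76)/6.02 = 9.6578 bits.
13 − 9.6578 = 3.34 bits below nominal.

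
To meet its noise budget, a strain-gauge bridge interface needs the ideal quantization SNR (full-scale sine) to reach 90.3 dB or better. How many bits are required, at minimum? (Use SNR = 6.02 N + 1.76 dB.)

Solving 6.02 N ≥ 90.3 − 1.76: N ≥ 14.708. Round up → N = 15.

15 bits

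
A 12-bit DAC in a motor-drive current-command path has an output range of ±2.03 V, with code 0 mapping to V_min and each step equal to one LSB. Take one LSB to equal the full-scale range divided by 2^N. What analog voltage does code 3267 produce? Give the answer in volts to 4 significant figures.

Range = 2.03 − (-2.03) = 4.06 V. LSB = 4.06 V / 2^12.
Output = V_min + (3267/4096) × range = -2.03 + 0.797607 × 4.06 V
      = -2.03 V + 3.23829 V = 1.20829 V.

1.208 V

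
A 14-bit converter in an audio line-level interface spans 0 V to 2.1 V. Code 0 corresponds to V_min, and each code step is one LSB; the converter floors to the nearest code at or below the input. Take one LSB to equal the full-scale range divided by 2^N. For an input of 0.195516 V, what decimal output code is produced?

1525

V_FS = 2.1 V. LSB = 2.1 V / 2^14 ≈ 128.2 µV.
(V_in − V_min) × 2^14/range = (0.195516 − (0)) × 16384/2.1 = 1525.397.
Floor → code = 1525.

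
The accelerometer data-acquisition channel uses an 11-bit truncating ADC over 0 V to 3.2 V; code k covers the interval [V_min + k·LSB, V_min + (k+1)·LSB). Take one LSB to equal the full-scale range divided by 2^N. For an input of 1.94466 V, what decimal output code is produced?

Range is 3.2 V. LSB = 3.2 V / 2^11 ≈ 1.562 mV.
code = ⌊(V_in − V_min)/LSB⌋ = ⌊(V_in − V_min) × 2^11 / range⌋
     = ⌊(1.94466 − (0)) × 2048 / 3.2⌋ = ⌊1.94466 × 2048/3.2⌋
     = ⌊1244.582⌋ = 1244.

1244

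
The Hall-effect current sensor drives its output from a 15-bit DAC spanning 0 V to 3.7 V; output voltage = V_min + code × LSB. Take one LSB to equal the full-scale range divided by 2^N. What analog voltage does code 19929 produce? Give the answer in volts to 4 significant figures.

2.250 V

V_FS = 3.7 V. LSB = 3.7 V / 2^15.
Output = V_min + (19929/32768) × range = 0 + 0.608185 × 3.7 V
      = 0 + 2.25028 = 2.25028 V.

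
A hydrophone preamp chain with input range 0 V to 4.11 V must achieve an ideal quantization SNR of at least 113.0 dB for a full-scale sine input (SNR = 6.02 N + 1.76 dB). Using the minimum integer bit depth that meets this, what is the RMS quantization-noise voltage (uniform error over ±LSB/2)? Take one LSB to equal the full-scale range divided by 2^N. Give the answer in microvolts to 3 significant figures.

2.26 µV

Span = 4.11 V.
Solving 6.02 N ≥ 113.0 − 1.76: N ≥ 18.478. Round up → N = 19.
One LSB is 4.11 V / 524288 = 7.8392 µV.
V_rms = LSB/√12 = 2.26 µV.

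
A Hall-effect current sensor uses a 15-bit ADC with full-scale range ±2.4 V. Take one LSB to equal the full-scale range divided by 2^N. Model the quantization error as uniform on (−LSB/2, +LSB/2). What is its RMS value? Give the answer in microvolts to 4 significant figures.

42.29 µV

Full-scale range = 2.4 V − (-2.4 V) = 4.8 V.
Step size = 4.8/32768 V = 146.484 µV.
σ_q = LSB/√12 = 146.484 µV/3.4641 = 42.29 µV.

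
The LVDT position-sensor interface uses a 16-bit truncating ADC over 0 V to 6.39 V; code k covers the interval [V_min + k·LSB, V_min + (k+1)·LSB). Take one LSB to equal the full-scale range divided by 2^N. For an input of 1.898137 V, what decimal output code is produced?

Range is 6.39 V. LSB = 6.39 V / 2^16 ≈ 97.50 µV.
V_in − V_min = 1.898137 − (0) = 1.898137 V.
Divide by LSB: 1.898137 × 65536/6.39 = 19467.3406.
Truncating gives code 19467.

19467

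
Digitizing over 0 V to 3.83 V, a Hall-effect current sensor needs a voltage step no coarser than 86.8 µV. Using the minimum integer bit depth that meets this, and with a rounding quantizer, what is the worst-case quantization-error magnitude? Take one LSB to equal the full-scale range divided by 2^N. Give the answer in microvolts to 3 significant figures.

29.2 µV

Range is 3.83 V.
Need 2^N ≥ 3.83 V / 86.8 µV = 44120 → N_min = 16.
One LSB is 3.83 V / 65536 = 58.441 µV.
Max error for round-to-nearest is LSB/2 = 29.2 µV.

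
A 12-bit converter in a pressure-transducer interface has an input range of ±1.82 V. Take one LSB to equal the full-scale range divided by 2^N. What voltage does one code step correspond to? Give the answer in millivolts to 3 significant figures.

Span: 1.82 V − (-1.82 V) = 3.64 V.
2^12 = 4096 levels.
Step size = 3.64/4096 V = 0.889 mV.

0.889 mV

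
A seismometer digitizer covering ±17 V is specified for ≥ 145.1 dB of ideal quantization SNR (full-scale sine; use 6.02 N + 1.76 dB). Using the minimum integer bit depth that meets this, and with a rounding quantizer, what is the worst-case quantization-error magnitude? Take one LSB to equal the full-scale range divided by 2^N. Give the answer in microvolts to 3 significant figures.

1.01 µV

The full-scale span is 17 − (-17) = 34 V.
6.02 N + 1.76 ≥ 145.1 gives N ≥ 23.811, so the minimum integer is 24.
Step size = 34/16777216 V = 2.0266 µV.
Max error for round-to-nearest is LSB/2 = 1.01 µV.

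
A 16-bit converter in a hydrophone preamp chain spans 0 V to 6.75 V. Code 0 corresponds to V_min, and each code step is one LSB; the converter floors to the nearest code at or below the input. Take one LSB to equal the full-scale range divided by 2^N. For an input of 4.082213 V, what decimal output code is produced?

39634

V_FS = 6.75 V. LSB = 6.75 V / 2^16 ≈ 103.0 µV.
code = ⌊(V_in − V_min)/LSB⌋ = ⌊(V_in − V_min) × 2^16 / range⌋
     = ⌊(4.082213 − (0)) × 65536 / 6.75⌋ = ⌊4.082213 × 65536/6.75⌋
     = ⌊39634.357⌋ = 39634.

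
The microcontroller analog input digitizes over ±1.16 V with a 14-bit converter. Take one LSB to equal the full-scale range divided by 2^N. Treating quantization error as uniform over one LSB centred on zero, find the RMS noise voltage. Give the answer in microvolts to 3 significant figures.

40.9 µV

Full-scale range = 1.16 V − (-1.16 V) = 2.32 V.
Step size = 2.32/16384 V = 141.60 µV.
σ_q = LSB/√12 = 141.60 µV/3.4641 = 40.9 µV.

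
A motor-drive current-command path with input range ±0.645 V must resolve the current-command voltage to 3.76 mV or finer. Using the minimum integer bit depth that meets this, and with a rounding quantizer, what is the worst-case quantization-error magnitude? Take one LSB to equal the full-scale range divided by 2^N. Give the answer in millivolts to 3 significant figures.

1.26 mV

Range = 0.645 − (-0.645) = 1.29 V.
Need 2^N ≥ 1.29 V / 3.76 mV = 343.1 → N_min = 9.
LSB = 1.29 V / 2^9 = 2.5195 mV.
|e|_max = LSB/2 = 1.26 mV.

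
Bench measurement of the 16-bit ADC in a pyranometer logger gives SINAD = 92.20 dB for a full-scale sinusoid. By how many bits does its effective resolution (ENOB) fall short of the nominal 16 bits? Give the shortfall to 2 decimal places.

0.98 bits

Effective bits = (92.20 − 1.76)/6.02 = 15.0233.
16 − 15.0233 = 0.98 bits below nominal.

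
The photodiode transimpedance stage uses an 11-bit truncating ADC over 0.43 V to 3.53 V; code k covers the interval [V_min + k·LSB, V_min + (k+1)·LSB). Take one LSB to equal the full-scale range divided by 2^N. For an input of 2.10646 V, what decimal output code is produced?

1107

Full-scale range = 3.53 V − (0.43 V) = 3.1 V. LSB = 3.1 V / 2^11 ≈ 1.514 mV.
(V_in − V_min) × 2^11/range = (2.10646 − (0.43)) × 2048/3.1 = 1107.545.
Floor → code = 1107.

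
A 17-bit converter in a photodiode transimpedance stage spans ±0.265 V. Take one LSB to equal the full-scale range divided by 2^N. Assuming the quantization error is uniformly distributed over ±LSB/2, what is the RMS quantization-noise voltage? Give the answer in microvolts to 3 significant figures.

1.17 µV

The full-scale span is 0.265 − (-0.265) = 0.53 V.
Step size = 0.53/131072 V = 4.0436 µV.
σ_q = LSB/√12 = 4.0436 µV/3.4641 = 1.17 µV.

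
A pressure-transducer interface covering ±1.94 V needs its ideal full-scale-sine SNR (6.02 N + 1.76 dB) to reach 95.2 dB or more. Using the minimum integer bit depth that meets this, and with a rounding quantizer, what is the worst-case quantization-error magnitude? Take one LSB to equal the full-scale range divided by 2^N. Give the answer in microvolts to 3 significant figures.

Full-scale range = 1.94 V − (-1.94 V) = 3.88 V.
Solving 6.02 N ≥ 95.2 − 1.76: N ≥ 15.522. Round up → N = 16.
LSB = 3.88 V ÷ 2^16 = 3.88/65536 V = 59.204 µV.
|e|_max = LSB/2 = 29.6 µV.

29.6 µV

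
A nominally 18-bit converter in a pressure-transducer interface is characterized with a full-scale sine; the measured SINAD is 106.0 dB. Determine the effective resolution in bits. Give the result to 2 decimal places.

17.32 bits

(106.0 − 1.76) / 6.02 = 104.24/6.02 = 17.3156 effective bits.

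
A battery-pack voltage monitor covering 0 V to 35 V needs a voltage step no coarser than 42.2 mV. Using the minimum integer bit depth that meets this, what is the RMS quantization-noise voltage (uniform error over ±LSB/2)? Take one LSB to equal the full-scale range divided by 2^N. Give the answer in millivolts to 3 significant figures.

9.87 mV

Span = 35 V.
Need 2^N ≥ 35 V / 42.2 mV = 829.4 → N_min = 10.
Step size = 35/1024 V = 34.180 mV.
RMS noise = LSB/√12 = 9.87 mV.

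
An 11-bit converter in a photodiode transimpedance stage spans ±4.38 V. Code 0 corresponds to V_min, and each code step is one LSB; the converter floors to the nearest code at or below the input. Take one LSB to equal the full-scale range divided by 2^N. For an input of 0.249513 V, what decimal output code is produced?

The full-scale span is 4.38 − (-4.38) = 8.76 V. LSB = 8.76 V / 2^11 ≈ 4.277 mV.
code = ⌊(V_in − V_min)/LSB⌋ = ⌊(V_in − V_min) × 2^11 / range⌋
     = ⌊(0.249513 − (-4.38)) × 2048 / 8.76⌋ = ⌊4.629513 × 2048/8.76⌋
     = ⌊1082.334⌋ = 1082.

1082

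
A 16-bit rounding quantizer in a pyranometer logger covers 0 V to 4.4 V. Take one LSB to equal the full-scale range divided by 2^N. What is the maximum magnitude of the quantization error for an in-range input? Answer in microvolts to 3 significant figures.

Full-scale range = 4.4 V.
Step size = 4.4/65536 V = 67.139 µV.
Worst-case error for round-to-nearest is half an LSB: 33.6 µV.

33.6 µV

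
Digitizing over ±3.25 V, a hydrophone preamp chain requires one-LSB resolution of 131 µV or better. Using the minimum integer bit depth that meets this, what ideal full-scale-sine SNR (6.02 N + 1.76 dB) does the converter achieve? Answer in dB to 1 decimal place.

98.1 dB

Full-scale range = 3.25 V − (-3.25 V) = 6.5 V.
Levels needed ≥ 6.5/131 µV = 49620. 2^16 = 65536 suffices, so N_min = 16.
6.02(16) + 1.76 = 98.08 dB.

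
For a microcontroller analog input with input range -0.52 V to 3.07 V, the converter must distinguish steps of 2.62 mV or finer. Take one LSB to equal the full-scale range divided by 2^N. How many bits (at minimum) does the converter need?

Span: 3.07 V − (-0.52 V) = 3.59 V.
Required number of levels: 3.59/2.62 mV = 1370.2; smallest N with 2^N ≥ that is 11.

11 bits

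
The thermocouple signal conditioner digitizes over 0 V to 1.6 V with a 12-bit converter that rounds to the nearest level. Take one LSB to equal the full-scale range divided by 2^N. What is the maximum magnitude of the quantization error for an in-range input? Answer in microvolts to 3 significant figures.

Range is 1.6 V.
Step size = 1.6/4096 V = 390.63 µV.
Worst-case error for round-to-nearest is half an LSB: 195 µV.

195 µV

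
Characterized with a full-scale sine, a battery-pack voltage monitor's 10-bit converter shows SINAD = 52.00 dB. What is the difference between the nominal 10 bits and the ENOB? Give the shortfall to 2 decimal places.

Effective bits = (52.00 − 1.76)/6.02 = 8.3455.
Shortfall = 10 − 8.3455 = 1.6545 bits.

1.65 bits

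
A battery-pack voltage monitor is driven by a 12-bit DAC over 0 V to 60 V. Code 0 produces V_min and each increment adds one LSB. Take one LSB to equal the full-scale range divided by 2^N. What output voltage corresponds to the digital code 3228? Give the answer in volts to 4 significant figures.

Span = 60 V. LSB = 60 V / 2^12.
V_out = V_min + code × LSB = 0 V + 3228 × 60 V / 4096
      = 0 V + 47.2852 V = 47.2852 V.

47.29 V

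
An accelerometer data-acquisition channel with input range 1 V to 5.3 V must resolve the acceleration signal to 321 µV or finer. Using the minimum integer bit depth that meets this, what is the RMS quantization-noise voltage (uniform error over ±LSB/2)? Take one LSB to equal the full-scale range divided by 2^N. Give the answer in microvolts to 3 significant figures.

Span: 5.3 V − (1 V) = 4.3 V.
4.3 V / 321 µV = 13400. Since 2^13 = 8192 and 2^14 = 16384, N = 14.
Step size = 4.3/16384 V = 262.45 µV.
V_rms = LSB/√12 = 75.8 µV.

75.8 µV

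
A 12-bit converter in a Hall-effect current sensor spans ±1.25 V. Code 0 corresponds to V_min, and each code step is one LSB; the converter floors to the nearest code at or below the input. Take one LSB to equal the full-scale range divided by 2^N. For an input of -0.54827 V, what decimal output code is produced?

1149

The full-scale span is 1.25 − (-1.25) = 2.5 V. LSB = 2.5 V / 2^12 ≈ 0.6104 mV.
(V_in − V_min) × 2^12/range = (-0.54827 − (-1.25)) × 4096/2.5 = 1149.714.
Floor → code = 1149.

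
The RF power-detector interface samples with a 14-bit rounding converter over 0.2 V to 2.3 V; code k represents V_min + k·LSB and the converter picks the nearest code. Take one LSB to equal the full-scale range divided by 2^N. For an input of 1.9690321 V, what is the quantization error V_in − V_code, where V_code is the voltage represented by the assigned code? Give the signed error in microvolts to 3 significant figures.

The full-scale span is 2.3 − (0.2) = 2.1 V. LSB = 2.1 V / 2^14 ≈ 128.2 µV.
(V_in − V_min)/LSB = (1.9690321 − (0.2)) × 16384/2.1 = 13801.8200 → nearest code k = 13802.
Reconstructed level: 0.2 + 13802 × 2.1/16384 V = 1.9690551758 V.
Error = V_in − V_code = 1.9690321 − (1.9690551758) = −23.1 µV.

−23.1 µV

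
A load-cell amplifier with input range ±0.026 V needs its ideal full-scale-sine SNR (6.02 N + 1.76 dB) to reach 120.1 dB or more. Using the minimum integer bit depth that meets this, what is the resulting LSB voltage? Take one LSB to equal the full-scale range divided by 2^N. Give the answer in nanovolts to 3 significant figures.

49.6 nV

Span: 0.026 V − (-0.026 V) = 0.052 V.
6.02 N + 1.76 ≥ 120.1 gives N ≥ 19.658, so the minimum integer is 20.
One LSB is 0.052 V / 1048576 = 49.6 nV.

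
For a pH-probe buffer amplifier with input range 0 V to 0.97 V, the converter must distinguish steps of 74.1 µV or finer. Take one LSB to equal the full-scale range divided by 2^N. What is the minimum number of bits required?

14 bits

Span = 0.97 V.
Levels needed ≥ 0.97/74.1 µV = 13090. 2^14 = 16384 suffices, so N_min = 14.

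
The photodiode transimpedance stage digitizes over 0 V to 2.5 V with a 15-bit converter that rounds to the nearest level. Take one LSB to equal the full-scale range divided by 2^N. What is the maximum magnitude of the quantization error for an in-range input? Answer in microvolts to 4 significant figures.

38.15 µV

V_FS = 2.5 V.
Step size = 2.5/32768 V = 76.2939 µV.
|e|_max = LSB/2 = 38.15 µV.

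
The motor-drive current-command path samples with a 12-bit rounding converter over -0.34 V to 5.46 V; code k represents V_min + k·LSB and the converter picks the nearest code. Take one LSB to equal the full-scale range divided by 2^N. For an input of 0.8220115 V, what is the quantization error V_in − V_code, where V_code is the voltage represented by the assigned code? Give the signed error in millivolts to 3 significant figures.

−0.537 mV

Full-scale range = 5.46 V − (-0.34 V) = 5.8 V. LSB = 5.8 V / 2^12 ≈ 1.416 mV.
(0.8220115 − (-0.34)) / LSB = 1.1620115 × 4096/5.8 = 820.6205. Nearest integer: k = 821.
Reconstructed level: -0.34 + 821 × 5.8/4096 V = 0.8225488281 V.
V_in − V_code = 0.8220115 − (0.8225488281) = −0.537 mV.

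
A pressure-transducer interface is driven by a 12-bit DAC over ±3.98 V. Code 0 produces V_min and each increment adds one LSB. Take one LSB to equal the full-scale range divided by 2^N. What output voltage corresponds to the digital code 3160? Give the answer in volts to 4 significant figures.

Span: 3.98 V − (-3.98 V) = 7.96 V. LSB = 7.96 V / 2^12.
V_out = -3.98 + 3160 × (7.96/4096) V
      = -3.98 + 6.14102 = 2.16102 V.

2.161 V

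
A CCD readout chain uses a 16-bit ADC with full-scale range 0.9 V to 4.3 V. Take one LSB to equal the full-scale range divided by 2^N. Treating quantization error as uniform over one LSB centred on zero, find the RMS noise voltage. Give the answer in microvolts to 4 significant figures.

The full-scale span is 4.3 − (0.9) = 3.4 V.
LSB = 3.4 V / 2^16 = 51.8799 µV.
RMS of a uniform error over width LSB is LSB/√12 = 14.98 µV.

14.98 µV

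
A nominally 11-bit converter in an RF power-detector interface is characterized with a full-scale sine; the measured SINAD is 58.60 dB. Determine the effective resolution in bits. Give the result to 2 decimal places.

ENOB = (58.60 − 1.76)/6.02 = 9.4419 bits.

9.44 bits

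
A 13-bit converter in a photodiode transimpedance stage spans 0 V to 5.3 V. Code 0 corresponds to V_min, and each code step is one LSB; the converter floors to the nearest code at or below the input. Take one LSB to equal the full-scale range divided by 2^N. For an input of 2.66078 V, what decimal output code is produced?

4112

Range is 5.3 V. LSB = 5.3 V / 2^13 ≈ 0.6470 mV.
V_in − V_min = 2.66078 − (0) = 2.66078 V.
Divide by LSB: 2.66078 × 8192/5.3 = 4112.6622.
Truncating gives code 4112.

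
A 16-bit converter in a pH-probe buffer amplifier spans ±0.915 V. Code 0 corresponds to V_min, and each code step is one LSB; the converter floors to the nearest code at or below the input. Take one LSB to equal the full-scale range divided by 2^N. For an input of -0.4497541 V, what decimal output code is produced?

The full-scale span is 0.915 − (-0.915) = 1.83 V. LSB = 1.83 V / 2^16 ≈ 27.92 µV.
V_in − V_min = -0.4497541 − (-0.915) = 0.4652459 V.
Divide by LSB: 0.4652459 × 65536/1.83 = 16661.3963.
Truncating gives code 16661.

16661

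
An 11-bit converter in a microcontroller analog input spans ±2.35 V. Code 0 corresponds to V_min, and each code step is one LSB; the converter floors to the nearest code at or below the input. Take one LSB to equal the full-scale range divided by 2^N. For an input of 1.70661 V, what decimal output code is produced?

1767

The full-scale span is 2.35 − (-2.35) = 4.7 V. LSB = 4.7 V / 2^11 ≈ 2.295 mV.
V_in − V_min = 1.70661 − (-2.35) = 4.05661 V.
Divide by LSB: 4.05661 × 2048/4.7 = 1767.6462.
Truncating gives code 1767.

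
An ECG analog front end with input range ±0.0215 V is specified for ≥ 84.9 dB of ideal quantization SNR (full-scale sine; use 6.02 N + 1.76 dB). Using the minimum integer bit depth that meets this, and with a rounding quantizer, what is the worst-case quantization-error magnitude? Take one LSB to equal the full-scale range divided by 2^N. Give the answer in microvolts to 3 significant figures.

1.31 µV

Full-scale range = 0.0215 V − (-0.0215 V) = 0.043 V.
Required N = ⌈(84.9 − 1.76)/6.02⌉ = ⌈13.811⌉ = 14.
LSB = 0.043 V ÷ 2^14 = 0.043/16384 V = 2.6245 µV.
Max error for round-to-nearest is LSB/2 = 1.31 µV.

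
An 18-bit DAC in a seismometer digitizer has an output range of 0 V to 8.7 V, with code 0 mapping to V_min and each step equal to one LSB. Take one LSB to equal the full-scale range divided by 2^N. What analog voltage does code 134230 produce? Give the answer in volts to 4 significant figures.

Range is 8.7 V. LSB = 8.7 V / 2^18.
V_out = V_min + code × LSB = 0 V + 134230 × 8.7 V / 262144
      = 0 V + 4.45481 V = 4.45481 V.

4.455 V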